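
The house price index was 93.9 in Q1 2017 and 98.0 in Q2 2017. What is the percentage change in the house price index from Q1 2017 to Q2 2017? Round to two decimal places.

4.37%

Change = (98.0 − 93.9) / 93.9 × 100
       = 4.1 / 93.9 × 100 = 4.3663%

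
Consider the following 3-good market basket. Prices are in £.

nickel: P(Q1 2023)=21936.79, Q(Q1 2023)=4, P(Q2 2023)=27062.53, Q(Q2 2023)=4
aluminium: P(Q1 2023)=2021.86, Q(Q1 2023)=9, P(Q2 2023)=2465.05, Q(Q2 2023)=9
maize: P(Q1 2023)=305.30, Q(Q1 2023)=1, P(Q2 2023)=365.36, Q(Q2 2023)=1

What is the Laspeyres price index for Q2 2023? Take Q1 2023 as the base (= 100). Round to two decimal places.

Laspeyres price index uses base-period quantities as weights.
ΣP(Q2 2023)·Q(Q1 2023) = 27062.53×4 + 2465.05×9 + 365.36×1 = 108250.12 + 22185.45 + 365.36 = 130800.93
ΣP(Q1 2023)·Q(Q1 2023) = 21936.79×4 + 2021.86×9 + 305.30×1 = 87747.16 + 18196.74 + 305.3 = 106249.2
Index = 130800.93 / 106249.2 × 100 = 123.1077

123.11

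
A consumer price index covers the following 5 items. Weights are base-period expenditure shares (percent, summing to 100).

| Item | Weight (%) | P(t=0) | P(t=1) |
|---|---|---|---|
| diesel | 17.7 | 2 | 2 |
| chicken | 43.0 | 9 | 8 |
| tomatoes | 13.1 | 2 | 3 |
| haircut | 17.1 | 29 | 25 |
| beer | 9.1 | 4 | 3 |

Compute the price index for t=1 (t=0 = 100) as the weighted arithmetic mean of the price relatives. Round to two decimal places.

97.14

diesel: 17.7 × (2/2) = 17.7 × 1.000000 = 17.7000
chicken: 43.0 × (8/9) = 43.0 × 0.888889 = 38.2222
tomatoes: 13.1 × (3/2) = 13.1 × 1.500000 = 19.6500
haircut: 17.1 × (25/29) = 17.1 × 0.862069 = 14.7414
beer: 9.1 × (3/4) = 9.1 × 0.750000 = 6.8250
Index = Σ wᵢ·(p₁ᵢ/p₀ᵢ) = 17.7000 + 38.2222 + 19.6500 + 14.7414 + 6.8250 = 97.1386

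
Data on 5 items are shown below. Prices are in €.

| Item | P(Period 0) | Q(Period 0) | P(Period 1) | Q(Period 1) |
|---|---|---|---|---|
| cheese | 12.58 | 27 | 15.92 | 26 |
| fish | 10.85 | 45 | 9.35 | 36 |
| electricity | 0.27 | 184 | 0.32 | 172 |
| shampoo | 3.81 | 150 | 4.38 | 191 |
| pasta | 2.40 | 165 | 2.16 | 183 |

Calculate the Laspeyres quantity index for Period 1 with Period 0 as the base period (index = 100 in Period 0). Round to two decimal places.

Laspeyres quantity index uses base-period prices as weights.
ΣP(Period 0)·Q(Period 1) = 12.58×26 + 10.85×36 + 0.27×172 + 3.81×191 + 2.40×183 = 327.08 + 390.6 + 46.44 + 727.71 + 439.2 = 1931.03
ΣP(Period 0)·Q(Period 0) = 12.58×27 + 10.85×45 + 0.27×184 + 3.81×150 + 2.40×165 = 339.66 + 488.25 + 49.68 + 571.5 + 396 = 1845.09
Index = 1931.03 / 1845.09 × 100 = 104.6578

104.66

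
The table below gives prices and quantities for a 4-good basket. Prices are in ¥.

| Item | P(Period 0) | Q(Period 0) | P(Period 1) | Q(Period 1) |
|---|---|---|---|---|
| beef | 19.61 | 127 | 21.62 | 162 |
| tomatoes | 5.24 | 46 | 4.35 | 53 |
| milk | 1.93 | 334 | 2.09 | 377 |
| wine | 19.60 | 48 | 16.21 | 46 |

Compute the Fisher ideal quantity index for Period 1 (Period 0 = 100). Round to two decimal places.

118.43

Laspeyres component (base-period weights):
ΣP(Period 0)Q(Period 1) = 19.61×162 + 5.24×53 + 1.93×377 + 19.60×46 = 3176.82 + 277.72 + 727.61 + 901.6 = 5083.75
ΣP(Period 0)Q(Period 0) = 19.61×127 + 5.24×46 + 1.93×334 + 19.60×48 = 2490.47 + 241.04 + 644.62 + 940.8 = 4316.93
L = 5083.75 / 4316.93 × 100 = 117.7631
Paasche component (current-period weights):
ΣP(Period 1)Q(Period 1) = 21.62×162 + 4.35×53 + 2.09×377 + 16.21×46 = 3502.44 + 230.55 + 787.93 + 745.66 = 5266.58
ΣP(Period 1)Q(Period 0) = 21.62×127 + 4.35×46 + 2.09×334 + 16.21×48 = 2745.74 + 200.1 + 698.06 + 778.08 = 4421.98
P = 5266.58 / 4421.98 × 100 = 119.1000
Fisher = √(L × P) = √(117.7631 × 119.1000) = 118.4297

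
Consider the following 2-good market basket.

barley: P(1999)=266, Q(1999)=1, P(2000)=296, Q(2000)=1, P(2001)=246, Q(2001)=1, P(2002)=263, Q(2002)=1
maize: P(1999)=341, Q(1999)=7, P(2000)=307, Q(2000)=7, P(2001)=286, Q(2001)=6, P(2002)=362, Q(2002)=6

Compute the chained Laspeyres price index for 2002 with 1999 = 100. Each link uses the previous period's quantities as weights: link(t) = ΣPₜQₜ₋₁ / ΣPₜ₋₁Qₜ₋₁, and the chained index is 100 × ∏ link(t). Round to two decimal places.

105.16

Link 1999→2000:
ΣP(2000)Q(1999) = 296×1 + 307×7 = 296 + 2149 = 2445
ΣP(1999)Q(1999) = 266×1 + 341×7 = 266 + 2387 = 2653
link = 2445/2653 = 0.921598
Link 2000→2001:
ΣP(2001)Q(2000) = 246×1 + 286×7 = 246 + 2002 = 2248
ΣP(2000)Q(2000) = 296×1 + 307×7 = 296 + 2149 = 2445
link = 2248/2445 = 0.919427
Link 2001→2002:
ΣP(2002)Q(2001) = 263×1 + 362×6 = 263 + 2172 = 2435
ΣP(2001)Q(2001) = 246×1 + 286×6 = 246 + 1716 = 1962
link = 2435/1962 = 1.241081
Chained index = 100 × 0.921598 × 0.919427 × 1.241081 = 105.1620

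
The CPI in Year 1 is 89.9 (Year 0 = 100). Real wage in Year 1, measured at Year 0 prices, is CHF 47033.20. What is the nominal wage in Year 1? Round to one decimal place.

Nominal = Real × (Index/100) = 47033.20 × (89.9/100)
        = 47033.20 × 0.899 = 42282.8468

42282.8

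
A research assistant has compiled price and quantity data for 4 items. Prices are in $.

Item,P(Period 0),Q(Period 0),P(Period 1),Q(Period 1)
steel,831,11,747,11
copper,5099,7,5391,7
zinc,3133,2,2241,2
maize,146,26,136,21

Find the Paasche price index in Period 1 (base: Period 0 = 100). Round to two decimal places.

98.39

Paasche price index uses current-period quantities as weights.
ΣP(Period 1)·Q(Period 1) = 747×11 + 5391×7 + 2241×2 + 136×21 = 8217 + 37737 + 4482 + 2856 = 53292
ΣP(Period 0)·Q(Period 1) = 831×11 + 5099×7 + 3133×2 + 146×21 = 9141 + 35693 + 6266 + 3066 = 54166
Index = 53292 / 54166 × 100 = 98.3864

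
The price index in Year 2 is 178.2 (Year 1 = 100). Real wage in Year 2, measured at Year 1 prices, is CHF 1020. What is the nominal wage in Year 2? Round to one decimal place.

Nominal = Real × (Index/100) = 1020 × (178.2/100)
        = 1020 × 1.782 = 1817.6400

1817.6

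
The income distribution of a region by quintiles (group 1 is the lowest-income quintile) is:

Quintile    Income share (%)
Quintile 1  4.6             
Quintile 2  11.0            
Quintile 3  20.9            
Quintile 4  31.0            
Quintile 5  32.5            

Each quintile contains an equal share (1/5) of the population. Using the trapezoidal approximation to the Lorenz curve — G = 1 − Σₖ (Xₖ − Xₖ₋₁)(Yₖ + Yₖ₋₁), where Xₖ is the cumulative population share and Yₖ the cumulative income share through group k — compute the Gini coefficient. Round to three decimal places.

Cumulative income shares Yₖ: 0.0460, 0.1560, 0.3650, 0.6750, 1.0000
Σ (Xₖ−Xₖ₋₁)(Yₖ+Yₖ₋₁) = (1/5)(0.0460+0.0000) + (1/5)(0.1560+0.0460) + (1/5)(0.3650+0.1560) + (1/5)(0.6750+0.3650) + (1/5)(1.0000+0.6750)
  = 0.0092 + 0.0404 + 0.1042 + 0.2080 + 0.3350 = 0.6968
G = 1 − 0.6968 = 0.3032

0.303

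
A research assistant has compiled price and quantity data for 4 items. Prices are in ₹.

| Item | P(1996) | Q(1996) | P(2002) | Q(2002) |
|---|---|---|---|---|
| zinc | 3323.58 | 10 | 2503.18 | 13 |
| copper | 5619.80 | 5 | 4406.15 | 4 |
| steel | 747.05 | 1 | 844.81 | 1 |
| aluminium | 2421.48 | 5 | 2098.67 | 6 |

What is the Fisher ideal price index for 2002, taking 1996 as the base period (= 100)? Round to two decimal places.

Laspeyres component (base-period weights):
ΣP(2002)Q(1996) = 2503.18×10 + 4406.15×5 + 844.81×1 + 2098.67×5 = 25031.8 + 22030.75 + 844.81 + 10493.35 = 58400.71
ΣP(1996)Q(1996) = 3323.58×10 + 5619.80×5 + 747.05×1 + 2421.48×5 = 33235.8 + 28099 + 747.05 + 12107.4 = 74189.25
L = 58400.71 / 74189.25 × 100 = 78.7186
Paasche component (current-period weights):
ΣP(2002)Q(2002) = 2503.18×13 + 4406.15×4 + 844.81×1 + 2098.67×6 = 32541.34 + 17624.6 + 844.81 + 12592.02 = 63602.77
ΣP(1996)Q(2002) = 3323.58×13 + 5619.80×4 + 747.05×1 + 2421.48×6 = 43206.54 + 22479.2 + 747.05 + 14528.88 = 80961.67
P = 63602.77 / 80961.67 × 100 = 78.5591
Fisher = √(L × P) = √(78.7186 × 78.5591) = 78.6388

78.64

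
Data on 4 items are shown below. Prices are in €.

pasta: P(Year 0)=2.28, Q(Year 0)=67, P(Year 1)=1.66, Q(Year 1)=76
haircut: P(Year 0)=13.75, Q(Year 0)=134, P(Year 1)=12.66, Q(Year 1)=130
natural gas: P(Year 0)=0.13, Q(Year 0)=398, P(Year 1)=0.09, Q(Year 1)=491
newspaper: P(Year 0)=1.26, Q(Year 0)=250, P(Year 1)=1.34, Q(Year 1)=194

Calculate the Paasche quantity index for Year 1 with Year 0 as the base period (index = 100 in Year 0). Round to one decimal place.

95.3

Paasche quantity index uses current-period prices as weights.
ΣP(Year 1)·Q(Year 1) = 1.66×76 + 12.66×130 + 0.09×491 + 1.34×194 = 126.16 + 1645.8 + 44.19 + 259.96 = 2076.11
ΣP(Year 1)·Q(Year 0) = 1.66×67 + 12.66×134 + 0.09×398 + 1.34×250 = 111.22 + 1696.44 + 35.82 + 335 = 2178.48
Index = 2076.11 / 2178.48 × 100 = 95.3009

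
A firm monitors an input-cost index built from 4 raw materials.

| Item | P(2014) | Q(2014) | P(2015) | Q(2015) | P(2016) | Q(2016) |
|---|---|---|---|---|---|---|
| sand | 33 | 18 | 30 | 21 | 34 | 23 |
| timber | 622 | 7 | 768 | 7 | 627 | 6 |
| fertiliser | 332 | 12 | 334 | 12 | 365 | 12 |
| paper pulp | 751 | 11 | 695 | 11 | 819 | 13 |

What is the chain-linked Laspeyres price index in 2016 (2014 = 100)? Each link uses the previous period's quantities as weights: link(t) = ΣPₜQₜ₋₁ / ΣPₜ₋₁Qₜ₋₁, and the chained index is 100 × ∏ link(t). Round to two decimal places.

Link 2014→2015:
ΣP(2015)Q(2014) = 30×18 + 768×7 + 334×12 + 695×11 = 540 + 5376 + 4008 + 7645 = 17569
ΣP(2014)Q(2014) = 33×18 + 622×7 + 332×12 + 751×11 = 594 + 4354 + 3984 + 8261 = 17193
link = 17569/17193 = 1.021869
Link 2015→2016:
ΣP(2016)Q(2015) = 34×21 + 627×7 + 365×12 + 819×11 = 714 + 4389 + 4380 + 9009 = 18492
ΣP(2015)Q(2015) = 30×21 + 768×7 + 334×12 + 695×11 = 630 + 5376 + 4008 + 7645 = 17659
link = 18492/17659 = 1.047171
Chained index = 100 × 1.021869 × 1.047171 = 107.0072

107.01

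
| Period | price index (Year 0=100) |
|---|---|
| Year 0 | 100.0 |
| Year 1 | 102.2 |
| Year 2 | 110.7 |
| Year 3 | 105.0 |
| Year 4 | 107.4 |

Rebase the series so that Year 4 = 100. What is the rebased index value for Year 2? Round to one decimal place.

Rebased(Year 2) = 110.7 / 107.4 × 100 = 103.0726

103.1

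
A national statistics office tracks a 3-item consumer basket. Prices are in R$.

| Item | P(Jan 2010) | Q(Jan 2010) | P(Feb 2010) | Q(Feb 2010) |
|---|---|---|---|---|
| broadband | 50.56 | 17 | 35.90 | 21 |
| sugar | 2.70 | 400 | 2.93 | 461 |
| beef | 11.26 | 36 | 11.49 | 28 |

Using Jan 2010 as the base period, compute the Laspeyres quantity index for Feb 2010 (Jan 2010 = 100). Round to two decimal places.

111.81

Laspeyres quantity index uses base-period prices as weights.
ΣP(Jan 2010)·Q(Feb 2010) = 50.56×21 + 2.70×461 + 11.26×28 = 1061.76 + 1244.7 + 315.28 = 2621.74
ΣP(Jan 2010)·Q(Jan 2010) = 50.56×17 + 2.70×400 + 11.26×36 = 859.52 + 1080 + 405.36 = 2344.88
Index = 2621.74 / 2344.88 × 100 = 111.8070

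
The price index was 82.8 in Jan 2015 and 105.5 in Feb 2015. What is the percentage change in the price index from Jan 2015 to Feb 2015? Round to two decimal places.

27.42%

Change = (105.5 − 82.8) / 82.8 × 100
       = 22.7 / 82.8 × 100 = 27.4155%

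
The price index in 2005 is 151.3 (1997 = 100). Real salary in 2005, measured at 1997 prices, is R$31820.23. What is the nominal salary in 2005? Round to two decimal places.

Nominal = Real × (Index/100) = 31820.23 × (151.3/100)
        = 31820.23 × 1.513 = 48144.0080

48144.01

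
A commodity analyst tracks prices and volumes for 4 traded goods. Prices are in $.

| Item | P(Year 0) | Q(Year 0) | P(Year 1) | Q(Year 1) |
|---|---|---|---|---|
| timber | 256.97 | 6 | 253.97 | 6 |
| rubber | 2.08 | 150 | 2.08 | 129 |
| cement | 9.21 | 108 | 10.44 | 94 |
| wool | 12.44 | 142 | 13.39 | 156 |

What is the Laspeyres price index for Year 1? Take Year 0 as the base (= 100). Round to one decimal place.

105.4

Laspeyres price index uses base-period quantities as weights.
ΣP(Year 1)·Q(Year 0) = 253.97×6 + 2.08×150 + 10.44×108 + 13.39×142 = 1523.82 + 312 + 1127.52 + 1901.38 = 4864.72
ΣP(Year 0)·Q(Year 0) = 256.97×6 + 2.08×150 + 9.21×108 + 12.44×142 = 1541.82 + 312 + 994.68 + 1766.48 = 4614.98
Index = 4864.72 / 4614.98 × 100 = 105.4115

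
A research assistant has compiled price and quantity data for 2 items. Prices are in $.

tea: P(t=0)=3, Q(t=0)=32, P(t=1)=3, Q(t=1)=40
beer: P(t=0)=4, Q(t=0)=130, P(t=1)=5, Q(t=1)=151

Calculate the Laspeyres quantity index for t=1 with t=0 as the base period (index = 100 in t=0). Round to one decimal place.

117.5

Laspeyres quantity index uses base-period prices as weights.
ΣP(t=0)·Q(t=1) = 3×40 + 4×151 = 120 + 604 = 724
ΣP(t=0)·Q(t=0) = 3×32 + 4×130 = 96 + 520 = 616
Index = 724 / 616 × 100 = 117.5325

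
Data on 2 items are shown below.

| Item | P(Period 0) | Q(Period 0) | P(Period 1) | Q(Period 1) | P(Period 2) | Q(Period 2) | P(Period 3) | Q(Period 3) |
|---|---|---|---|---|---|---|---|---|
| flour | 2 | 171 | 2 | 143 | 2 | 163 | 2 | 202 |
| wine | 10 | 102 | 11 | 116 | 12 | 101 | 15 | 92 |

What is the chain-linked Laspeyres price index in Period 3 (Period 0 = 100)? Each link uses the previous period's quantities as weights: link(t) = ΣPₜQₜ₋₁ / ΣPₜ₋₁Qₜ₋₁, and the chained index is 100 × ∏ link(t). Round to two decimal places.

138.22

Link Period 0→Period 1:
ΣP(Period 1)Q(Period 0) = 2×171 + 11×102 = 342 + 1122 = 1464
ΣP(Period 0)Q(Period 0) = 2×171 + 10×102 = 342 + 1020 = 1362
link = 1464/1362 = 1.074890
Link Period 1→Period 2:
ΣP(Period 2)Q(Period 1) = 2×143 + 12×116 = 286 + 1392 = 1678
ΣP(Period 1)Q(Period 1) = 2×143 + 11×116 = 286 + 1276 = 1562
link = 1678/1562 = 1.074264
Link Period 2→Period 3:
ΣP(Period 3)Q(Period 2) = 2×163 + 15×101 = 326 + 1515 = 1841
ΣP(Period 2)Q(Period 2) = 2×163 + 12×101 = 326 + 1212 = 1538
link = 1841/1538 = 1.197009
Chained index = 100 × 1.074890 × 1.074264 × 1.197009 = 138.2205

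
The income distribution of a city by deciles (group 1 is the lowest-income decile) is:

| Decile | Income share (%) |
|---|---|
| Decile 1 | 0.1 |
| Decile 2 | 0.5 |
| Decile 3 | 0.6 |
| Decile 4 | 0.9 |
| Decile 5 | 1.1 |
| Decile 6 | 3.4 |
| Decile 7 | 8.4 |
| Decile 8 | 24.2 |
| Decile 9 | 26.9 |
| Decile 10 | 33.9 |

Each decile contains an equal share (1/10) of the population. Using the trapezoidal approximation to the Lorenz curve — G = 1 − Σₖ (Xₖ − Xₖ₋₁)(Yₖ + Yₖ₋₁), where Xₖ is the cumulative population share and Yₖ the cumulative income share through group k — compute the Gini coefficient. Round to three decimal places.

0.632

Cumulative income shares Yₖ: 0.0010, 0.0060, 0.0120, 0.0210, 0.0320, 0.0660, 0.1500, 0.3920, 0.6610, 1.0000
Σ (Xₖ−Xₖ₋₁)(Yₖ+Yₖ₋₁) = (1/10)(0.0010+0.0000) + (1/10)(0.0060+0.0010) + (1/10)(0.0120+0.0060) + (1/10)(0.0210+0.0120) + (1/10)(0.0320+0.0210) + (1/10)(0.0660+0.0320) + (1/10)(0.1500+0.0660) + (1/10)(0.3920+0.1500) + (1/10)(0.6610+0.3920) + (1/10)(1.0000+0.6610)
  = 0.0001 + 0.0007 + 0.0018 + 0.0033 + 0.0053 + 0.0098 + 0.0216 + 0.0542 + 0.1053 + 0.1661 = 0.3682
G = 1 − 0.3682 = 0.6318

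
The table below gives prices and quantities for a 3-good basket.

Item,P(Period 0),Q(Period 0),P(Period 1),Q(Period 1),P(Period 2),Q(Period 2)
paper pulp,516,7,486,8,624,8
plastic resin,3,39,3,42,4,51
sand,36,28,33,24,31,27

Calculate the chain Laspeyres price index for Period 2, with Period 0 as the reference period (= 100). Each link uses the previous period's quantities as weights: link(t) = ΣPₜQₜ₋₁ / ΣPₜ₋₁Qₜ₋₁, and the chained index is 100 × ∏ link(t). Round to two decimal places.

Link Period 0→Period 1:
ΣP(Period 1)Q(Period 0) = 486×7 + 3×39 + 33×28 = 3402 + 117 + 924 = 4443
ΣP(Period 0)Q(Period 0) = 516×7 + 3×39 + 36×28 = 3612 + 117 + 1008 = 4737
link = 4443/4737 = 0.937935
Link Period 1→Period 2:
ΣP(Period 2)Q(Period 1) = 624×8 + 4×42 + 31×24 = 4992 + 168 + 744 = 5904
ΣP(Period 1)Q(Period 1) = 486×8 + 3×42 + 33×24 = 3888 + 126 + 792 = 4806
link = 5904/4806 = 1.228464
Chained index = 100 × 0.937935 × 1.228464 = 115.2220

115.22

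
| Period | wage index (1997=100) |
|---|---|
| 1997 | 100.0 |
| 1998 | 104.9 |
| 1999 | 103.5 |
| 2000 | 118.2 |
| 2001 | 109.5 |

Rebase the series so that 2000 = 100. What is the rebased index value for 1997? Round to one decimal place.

Rebased(1997) = 100.0 / 118.2 × 100 = 84.6024

84.6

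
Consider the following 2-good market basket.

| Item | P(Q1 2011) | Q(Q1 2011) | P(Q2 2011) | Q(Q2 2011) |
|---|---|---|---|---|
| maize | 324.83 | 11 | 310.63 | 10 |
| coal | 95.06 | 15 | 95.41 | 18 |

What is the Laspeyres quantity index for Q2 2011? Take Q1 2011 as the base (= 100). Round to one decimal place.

99.2

Laspeyres quantity index uses base-period prices as weights.
ΣP(Q1 2011)·Q(Q2 2011) = 324.83×10 + 95.06×18 = 3248.3 + 1711.08 = 4959.38
ΣP(Q1 2011)·Q(Q1 2011) = 324.83×11 + 95.06×15 = 3573.13 + 1425.9 = 4999.03
Index = 4959.38 / 4999.03 × 100 = 99.2068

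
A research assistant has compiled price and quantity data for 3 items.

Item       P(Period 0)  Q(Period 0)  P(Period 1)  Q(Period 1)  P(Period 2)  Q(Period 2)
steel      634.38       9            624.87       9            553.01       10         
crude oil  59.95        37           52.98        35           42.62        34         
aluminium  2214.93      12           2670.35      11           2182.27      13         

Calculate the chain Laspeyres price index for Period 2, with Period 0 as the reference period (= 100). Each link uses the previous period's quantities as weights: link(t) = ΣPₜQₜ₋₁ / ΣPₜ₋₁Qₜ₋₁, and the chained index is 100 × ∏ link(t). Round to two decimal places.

94.97

Link Period 0→Period 1:
ΣP(Period 1)Q(Period 0) = 624.87×9 + 52.98×37 + 2670.35×12 = 5623.83 + 1960.26 + 32044.2 = 39628.29
ΣP(Period 0)Q(Period 0) = 634.38×9 + 59.95×37 + 2214.93×12 = 5709.42 + 2218.15 + 26579.16 = 34506.73
link = 39628.29/34506.73 = 1.148422
Link Period 1→Period 2:
ΣP(Period 2)Q(Period 1) = 553.01×9 + 42.62×35 + 2182.27×11 = 4977.09 + 1491.7 + 24004.97 = 30473.76
ΣP(Period 1)Q(Period 1) = 624.87×9 + 52.98×35 + 2670.35×11 = 5623.83 + 1854.3 + 29373.85 = 36851.98
link = 30473.76/36851.98 = 0.826923
Chained index = 100 × 1.148422 × 0.826923 = 94.9657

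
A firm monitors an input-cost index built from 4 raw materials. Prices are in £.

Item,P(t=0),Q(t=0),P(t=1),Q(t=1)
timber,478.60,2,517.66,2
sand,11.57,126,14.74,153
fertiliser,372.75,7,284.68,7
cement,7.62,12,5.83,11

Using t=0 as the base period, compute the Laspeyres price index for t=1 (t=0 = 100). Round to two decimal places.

Laspeyres price index uses base-period quantities as weights.
ΣP(t=1)·Q(t=0) = 517.66×2 + 14.74×126 + 284.68×7 + 5.83×12 = 1035.32 + 1857.24 + 1992.76 + 69.96 = 4955.28
ΣP(t=0)·Q(t=0) = 478.60×2 + 11.57×126 + 372.75×7 + 7.62×12 = 957.2 + 1457.82 + 2609.25 + 91.44 = 5115.71
Index = 4955.28 / 5115.71 × 100 = 96.8640

96.86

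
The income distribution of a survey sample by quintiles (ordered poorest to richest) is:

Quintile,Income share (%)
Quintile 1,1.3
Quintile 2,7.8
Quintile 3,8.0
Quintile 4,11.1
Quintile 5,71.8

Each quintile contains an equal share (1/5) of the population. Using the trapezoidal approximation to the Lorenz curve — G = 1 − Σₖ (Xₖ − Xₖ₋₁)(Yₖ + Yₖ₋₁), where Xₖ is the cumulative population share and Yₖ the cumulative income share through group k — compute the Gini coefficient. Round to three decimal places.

0.577

Cumulative income shares Yₖ: 0.0130, 0.0910, 0.1710, 0.2820, 1.0000
Σ (Xₖ−Xₖ₋₁)(Yₖ+Yₖ₋₁) = (1/5)(0.0130+0.0000) + (1/5)(0.0910+0.0130) + (1/5)(0.1710+0.0910) + (1/5)(0.2820+0.1710) + (1/5)(1.0000+0.2820)
  = 0.0026 + 0.0208 + 0.0524 + 0.0906 + 0.2564 = 0.4228
G = 1 − 0.4228 = 0.5772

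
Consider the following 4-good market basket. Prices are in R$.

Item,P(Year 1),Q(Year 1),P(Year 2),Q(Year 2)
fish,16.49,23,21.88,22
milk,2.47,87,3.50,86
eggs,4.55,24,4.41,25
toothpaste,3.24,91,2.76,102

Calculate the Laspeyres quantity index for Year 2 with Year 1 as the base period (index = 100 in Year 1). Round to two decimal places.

102.13

Laspeyres quantity index uses base-period prices as weights.
ΣP(Year 1)·Q(Year 2) = 16.49×22 + 2.47×86 + 4.55×25 + 3.24×102 = 362.78 + 212.42 + 113.75 + 330.48 = 1019.43
ΣP(Year 1)·Q(Year 1) = 16.49×23 + 2.47×87 + 4.55×24 + 3.24×91 = 379.27 + 214.89 + 109.2 + 294.84 = 998.2
Index = 1019.43 / 998.2 × 100 = 102.1268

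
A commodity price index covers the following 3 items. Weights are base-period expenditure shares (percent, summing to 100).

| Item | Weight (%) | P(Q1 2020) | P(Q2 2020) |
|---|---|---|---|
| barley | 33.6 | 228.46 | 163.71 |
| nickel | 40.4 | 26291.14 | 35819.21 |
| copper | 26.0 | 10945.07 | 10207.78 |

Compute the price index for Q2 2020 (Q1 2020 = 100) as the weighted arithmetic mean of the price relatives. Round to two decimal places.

barley: 33.6 × (163.71/228.46) = 33.6 × 0.716581 = 24.0771
nickel: 40.4 × (35819.21/26291.14) = 40.4 × 1.362406 = 55.0412
copper: 26.0 × (10207.78/10945.07) = 26.0 × 0.932637 = 24.2486
Index = Σ wᵢ·(p₁ᵢ/p₀ᵢ) = 24.0771 + 55.0412 + 24.2486 = 103.3669

103.37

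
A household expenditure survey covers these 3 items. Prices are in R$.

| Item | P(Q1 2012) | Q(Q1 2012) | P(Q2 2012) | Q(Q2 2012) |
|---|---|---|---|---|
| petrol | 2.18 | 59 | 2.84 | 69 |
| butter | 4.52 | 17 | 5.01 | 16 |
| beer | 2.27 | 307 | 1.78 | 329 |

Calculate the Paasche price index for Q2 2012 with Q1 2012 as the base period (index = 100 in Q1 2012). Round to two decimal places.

88.88

Paasche price index uses current-period quantities as weights.
ΣP(Q2 2012)·Q(Q2 2012) = 2.84×69 + 5.01×16 + 1.78×329 = 195.96 + 80.16 + 585.62 = 861.74
ΣP(Q1 2012)·Q(Q2 2012) = 2.18×69 + 4.52×16 + 2.27×329 = 150.42 + 72.32 + 746.83 = 969.57
Index = 861.74 / 969.57 × 100 = 88.8786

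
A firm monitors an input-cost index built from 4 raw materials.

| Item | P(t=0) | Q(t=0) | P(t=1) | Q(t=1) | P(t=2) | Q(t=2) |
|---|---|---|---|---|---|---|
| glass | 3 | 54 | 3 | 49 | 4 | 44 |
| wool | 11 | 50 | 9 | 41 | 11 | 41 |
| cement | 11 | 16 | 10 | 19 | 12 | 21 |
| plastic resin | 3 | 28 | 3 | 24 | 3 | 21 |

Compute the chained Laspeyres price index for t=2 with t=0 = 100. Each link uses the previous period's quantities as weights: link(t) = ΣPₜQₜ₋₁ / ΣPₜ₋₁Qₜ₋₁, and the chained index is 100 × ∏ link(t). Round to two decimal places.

107.20

Link t=0→t=1:
ΣP(t=1)Q(t=0) = 3×54 + 9×50 + 10×16 + 3×28 = 162 + 450 + 160 + 84 = 856
ΣP(t=0)Q(t=0) = 3×54 + 11×50 + 11×16 + 3×28 = 162 + 550 + 176 + 84 = 972
link = 856/972 = 0.880658
Link t=1→t=2:
ΣP(t=2)Q(t=1) = 4×49 + 11×41 + 12×19 + 3×24 = 196 + 451 + 228 + 72 = 947
ΣP(t=1)Q(t=1) = 3×49 + 9×41 + 10×19 + 3×24 = 147 + 369 + 190 + 72 = 778
link = 947/778 = 1.217224
Chained index = 100 × 0.880658 × 1.217224 = 107.1958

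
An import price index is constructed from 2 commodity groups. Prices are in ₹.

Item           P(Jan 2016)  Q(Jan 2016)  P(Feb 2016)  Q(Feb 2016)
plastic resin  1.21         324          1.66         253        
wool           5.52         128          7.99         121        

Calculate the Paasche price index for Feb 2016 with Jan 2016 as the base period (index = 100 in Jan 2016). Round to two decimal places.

Paasche price index uses current-period quantities as weights.
ΣP(Feb 2016)·Q(Feb 2016) = 1.66×253 + 7.99×121 = 419.98 + 966.79 = 1386.77
ΣP(Jan 2016)·Q(Feb 2016) = 1.21×253 + 5.52×121 = 306.13 + 667.92 = 974.05
Index = 1386.77 / 974.05 × 100 = 142.3715

142.37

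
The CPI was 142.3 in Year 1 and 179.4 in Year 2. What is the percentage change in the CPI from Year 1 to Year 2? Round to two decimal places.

26.07%

Change = (179.4 − 142.3) / 142.3 × 100
       = 37.1 / 142.3 × 100 = 26.0717%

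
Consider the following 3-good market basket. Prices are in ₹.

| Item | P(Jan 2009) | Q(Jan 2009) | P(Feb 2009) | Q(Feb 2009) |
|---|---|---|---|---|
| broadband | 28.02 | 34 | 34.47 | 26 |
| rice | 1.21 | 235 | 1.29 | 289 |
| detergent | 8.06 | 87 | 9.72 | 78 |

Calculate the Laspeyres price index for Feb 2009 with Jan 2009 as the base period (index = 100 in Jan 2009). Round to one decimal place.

Laspeyres price index uses base-period quantities as weights.
ΣP(Feb 2009)·Q(Jan 2009) = 34.47×34 + 1.29×235 + 9.72×87 = 1171.98 + 303.15 + 845.64 = 2320.77
ΣP(Jan 2009)·Q(Jan 2009) = 28.02×34 + 1.21×235 + 8.06×87 = 952.68 + 284.35 + 701.22 = 1938.25
Index = 2320.77 / 1938.25 × 100 = 119.7353

119.7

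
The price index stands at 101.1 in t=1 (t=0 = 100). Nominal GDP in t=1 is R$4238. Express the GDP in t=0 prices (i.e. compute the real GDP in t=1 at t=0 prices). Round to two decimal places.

Real = Nominal ÷ (Index/100) = 4238 ÷ (101.1/100)
     = 4238 ÷ 1.011 = 4191.8892

4191.89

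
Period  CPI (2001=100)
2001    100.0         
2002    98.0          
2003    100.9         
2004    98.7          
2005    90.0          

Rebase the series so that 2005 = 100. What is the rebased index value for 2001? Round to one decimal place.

111.1

Rebased(2001) = 100.0 / 90.0 × 100 = 111.1111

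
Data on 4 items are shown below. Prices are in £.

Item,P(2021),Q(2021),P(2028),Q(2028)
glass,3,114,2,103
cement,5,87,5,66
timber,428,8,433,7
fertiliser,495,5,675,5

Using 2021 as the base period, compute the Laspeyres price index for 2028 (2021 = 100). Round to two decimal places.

Laspeyres price index uses base-period quantities as weights.
ΣP(2028)·Q(2021) = 2×114 + 5×87 + 433×8 + 675×5 = 228 + 435 + 3464 + 3375 = 7502
ΣP(2021)·Q(2021) = 3×114 + 5×87 + 428×8 + 495×5 = 342 + 435 + 3424 + 2475 = 6676
Index = 7502 / 6676 × 100 = 112.3727

112.37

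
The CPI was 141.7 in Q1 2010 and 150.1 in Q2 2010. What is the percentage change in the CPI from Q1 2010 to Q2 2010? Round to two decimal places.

Change = (150.1 − 141.7) / 141.7 × 100
       = 8.4 / 141.7 × 100 = 5.9280%

5.93%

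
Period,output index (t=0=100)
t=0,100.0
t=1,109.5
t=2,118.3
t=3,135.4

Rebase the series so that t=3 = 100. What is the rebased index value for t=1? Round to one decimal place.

Rebased(t=1) = 109.5 / 135.4 × 100 = 80.8715

80.9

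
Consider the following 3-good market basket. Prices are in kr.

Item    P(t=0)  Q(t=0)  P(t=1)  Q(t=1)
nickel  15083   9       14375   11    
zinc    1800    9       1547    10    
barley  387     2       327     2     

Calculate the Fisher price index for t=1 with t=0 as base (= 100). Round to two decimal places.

94.30

Laspeyres component (base-period weights):
ΣP(t=1)Q(t=0) = 14375×9 + 1547×9 + 327×2 = 129375 + 13923 + 654 = 143952
ΣP(t=0)Q(t=0) = 15083×9 + 1800×9 + 387×2 = 135747 + 16200 + 774 = 152721
L = 143952 / 152721 × 100 = 94.2582
Paasche component (current-period weights):
ΣP(t=1)Q(t=1) = 14375×11 + 1547×10 + 327×2 = 158125 + 15470 + 654 = 174249
ΣP(t=0)Q(t=1) = 15083×11 + 1800×10 + 387×2 = 165913 + 18000 + 774 = 184687
P = 174249 / 184687 × 100 = 94.3483
Fisher = √(L × P) = √(94.2582 × 94.3483) = 94.3032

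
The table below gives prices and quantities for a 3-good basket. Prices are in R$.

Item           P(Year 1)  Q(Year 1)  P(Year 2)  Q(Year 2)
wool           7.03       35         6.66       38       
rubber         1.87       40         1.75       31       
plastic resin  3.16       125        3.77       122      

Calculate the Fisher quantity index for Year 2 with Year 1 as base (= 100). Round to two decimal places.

Laspeyres component (base-period weights):
ΣP(Year 1)Q(Year 2) = 7.03×38 + 1.87×31 + 3.16×122 = 267.14 + 57.97 + 385.52 = 710.63
ΣP(Year 1)Q(Year 1) = 7.03×35 + 1.87×40 + 3.16×125 = 246.05 + 74.8 + 395 = 715.85
L = 710.63 / 715.85 × 100 = 99.2708
Paasche component (current-period weights):
ΣP(Year 2)Q(Year 2) = 6.66×38 + 1.75×31 + 3.77×122 = 253.08 + 54.25 + 459.94 = 767.27
ΣP(Year 2)Q(Year 1) = 6.66×35 + 1.75×40 + 3.77×125 = 233.1 + 70 + 471.25 = 774.35
P = 767.27 / 774.35 × 100 = 99.0857
Fisher = √(L × P) = √(99.2708 × 99.0857) = 99.1782

99.18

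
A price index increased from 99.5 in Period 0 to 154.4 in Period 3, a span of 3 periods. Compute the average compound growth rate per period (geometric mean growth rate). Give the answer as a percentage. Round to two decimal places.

Growth factor = (154.4/99.5)^(1/3) = (1.551759)^(1/3) = 1.157732
Growth rate = 1.157732 − 1 = 0.157732 = 15.7732%

15.77%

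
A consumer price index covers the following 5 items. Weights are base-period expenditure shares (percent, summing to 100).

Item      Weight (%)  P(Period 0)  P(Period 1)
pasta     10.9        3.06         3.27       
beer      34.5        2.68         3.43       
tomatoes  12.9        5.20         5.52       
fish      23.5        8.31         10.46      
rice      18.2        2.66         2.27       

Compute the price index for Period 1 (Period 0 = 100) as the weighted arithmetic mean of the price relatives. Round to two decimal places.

114.61

pasta: 10.9 × (3.27/3.06) = 10.9 × 1.068627 = 11.6480
beer: 34.5 × (3.43/2.68) = 34.5 × 1.279851 = 44.1549
tomatoes: 12.9 × (5.52/5.20) = 12.9 × 1.061538 = 13.6938
fish: 23.5 × (10.46/8.31) = 23.5 × 1.258724 = 29.5800
rice: 18.2 × (2.27/2.66) = 18.2 × 0.853383 = 15.5316
Index = Σ wᵢ·(p₁ᵢ/p₀ᵢ) = 11.6480 + 44.1549 + 13.6938 + 29.5800 + 15.5316 = 114.6083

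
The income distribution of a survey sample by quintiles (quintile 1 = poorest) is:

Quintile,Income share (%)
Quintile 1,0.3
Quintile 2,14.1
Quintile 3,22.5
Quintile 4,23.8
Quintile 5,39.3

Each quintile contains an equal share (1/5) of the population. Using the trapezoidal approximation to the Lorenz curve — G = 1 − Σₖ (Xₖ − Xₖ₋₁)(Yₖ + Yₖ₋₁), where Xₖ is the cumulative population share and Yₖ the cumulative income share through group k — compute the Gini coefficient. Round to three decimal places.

Cumulative income shares Yₖ: 0.0030, 0.1440, 0.3690, 0.6070, 1.0000
Σ (Xₖ−Xₖ₋₁)(Yₖ+Yₖ₋₁) = (1/5)(0.0030+0.0000) + (1/5)(0.1440+0.0030) + (1/5)(0.3690+0.1440) + (1/5)(0.6070+0.3690) + (1/5)(1.0000+0.6070)
  = 0.0006 + 0.0294 + 0.1026 + 0.1952 + 0.3214 = 0.6492
G = 1 − 0.6492 = 0.3508

0.351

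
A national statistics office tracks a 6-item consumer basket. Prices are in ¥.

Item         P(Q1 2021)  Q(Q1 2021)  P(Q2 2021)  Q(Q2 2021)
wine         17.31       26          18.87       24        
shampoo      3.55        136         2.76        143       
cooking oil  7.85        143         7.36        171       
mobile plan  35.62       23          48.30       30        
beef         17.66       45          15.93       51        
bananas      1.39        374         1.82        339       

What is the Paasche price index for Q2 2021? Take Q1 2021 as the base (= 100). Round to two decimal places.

Paasche price index uses current-period quantities as weights.
ΣP(Q2 2021)·Q(Q2 2021) = 18.87×24 + 2.76×143 + 7.36×171 + 48.30×30 + 15.93×51 + 1.82×339 = 452.88 + 394.68 + 1258.56 + 1449 + 812.43 + 616.98 = 4984.53
ΣP(Q1 2021)·Q(Q2 2021) = 17.31×24 + 3.55×143 + 7.85×171 + 35.62×30 + 17.66×51 + 1.39×339 = 415.44 + 507.65 + 1342.35 + 1068.6 + 900.66 + 471.21 = 4705.91
Index = 4984.53 / 4705.91 × 100 = 105.9206

105.92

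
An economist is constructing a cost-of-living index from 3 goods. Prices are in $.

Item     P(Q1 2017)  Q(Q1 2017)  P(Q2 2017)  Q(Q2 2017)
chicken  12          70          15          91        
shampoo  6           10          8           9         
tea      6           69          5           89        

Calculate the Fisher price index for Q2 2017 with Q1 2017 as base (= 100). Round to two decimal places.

112.14

Laspeyres component (base-period weights):
ΣP(Q2 2017)Q(Q1 2017) = 15×70 + 8×10 + 5×69 = 1050 + 80 + 345 = 1475
ΣP(Q1 2017)Q(Q1 2017) = 12×70 + 6×10 + 6×69 = 840 + 60 + 414 = 1314
L = 1475 / 1314 × 100 = 112.2527
Paasche component (current-period weights):
ΣP(Q2 2017)Q(Q2 2017) = 15×91 + 8×9 + 5×89 = 1365 + 72 + 445 = 1882
ΣP(Q1 2017)Q(Q2 2017) = 12×91 + 6×9 + 6×89 = 1092 + 54 + 534 = 1680
P = 1882 / 1680 × 100 = 112.0238
Fisher = √(L × P) = √(112.2527 × 112.0238) = 112.1382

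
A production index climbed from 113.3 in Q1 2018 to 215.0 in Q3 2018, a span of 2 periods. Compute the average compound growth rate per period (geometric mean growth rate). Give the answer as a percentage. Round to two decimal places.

37.75%

Growth factor = (215.0/113.3)^(1/2) = (1.897617)^(1/2) = 1.377540
Growth rate = 1.377540 − 1 = 0.377540 = 37.7540%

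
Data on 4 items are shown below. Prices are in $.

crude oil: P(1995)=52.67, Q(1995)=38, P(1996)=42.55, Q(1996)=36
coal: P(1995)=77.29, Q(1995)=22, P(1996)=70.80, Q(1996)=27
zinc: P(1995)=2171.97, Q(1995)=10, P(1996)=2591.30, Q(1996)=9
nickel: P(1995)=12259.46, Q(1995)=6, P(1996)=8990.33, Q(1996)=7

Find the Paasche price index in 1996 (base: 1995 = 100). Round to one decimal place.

82.0

Paasche price index uses current-period quantities as weights.
ΣP(1996)·Q(1996) = 42.55×36 + 70.80×27 + 2591.30×9 + 8990.33×7 = 1531.8 + 1911.6 + 23321.7 + 62932.31 = 89697.41
ΣP(1995)·Q(1996) = 52.67×36 + 77.29×27 + 2171.97×9 + 12259.46×7 = 1896.12 + 2086.83 + 19547.73 + 85816.22 = 109346.9
Index = 89697.41 / 109346.9 × 100 = 82.0301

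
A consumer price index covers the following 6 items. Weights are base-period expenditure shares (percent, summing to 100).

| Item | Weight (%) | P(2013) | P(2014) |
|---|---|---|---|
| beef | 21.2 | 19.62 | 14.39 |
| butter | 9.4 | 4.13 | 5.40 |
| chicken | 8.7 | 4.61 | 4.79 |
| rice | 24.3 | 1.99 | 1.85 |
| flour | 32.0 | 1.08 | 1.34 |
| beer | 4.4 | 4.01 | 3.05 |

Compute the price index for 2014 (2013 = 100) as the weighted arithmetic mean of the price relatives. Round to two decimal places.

beef: 21.2 × (14.39/19.62) = 21.2 × 0.733435 = 15.5488
butter: 9.4 × (5.40/4.13) = 9.4 × 1.307506 = 12.2906
chicken: 8.7 × (4.79/4.61) = 8.7 × 1.039046 = 9.0397
rice: 24.3 × (1.85/1.99) = 24.3 × 0.929648 = 22.5905
flour: 32.0 × (1.34/1.08) = 32.0 × 1.240741 = 39.7037
beer: 4.4 × (3.05/4.01) = 4.4 × 0.760599 = 3.3466
Index = Σ wᵢ·(p₁ᵢ/p₀ᵢ) = 15.5488 + 12.2906 + 9.0397 + 22.5905 + 39.7037 + 3.3466 = 102.5199

102.52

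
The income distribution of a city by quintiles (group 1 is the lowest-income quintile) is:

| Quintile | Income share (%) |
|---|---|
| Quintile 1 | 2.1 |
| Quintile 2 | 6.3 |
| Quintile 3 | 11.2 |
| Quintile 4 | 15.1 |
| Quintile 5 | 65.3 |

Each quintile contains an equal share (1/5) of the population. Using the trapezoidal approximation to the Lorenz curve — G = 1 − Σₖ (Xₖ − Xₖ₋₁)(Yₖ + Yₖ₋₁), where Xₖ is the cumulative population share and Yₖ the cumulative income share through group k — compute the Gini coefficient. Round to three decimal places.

0.541

Cumulative income shares Yₖ: 0.0210, 0.0840, 0.1960, 0.3470, 1.0000
Σ (Xₖ−Xₖ₋₁)(Yₖ+Yₖ₋₁) = (1/5)(0.0210+0.0000) + (1/5)(0.0840+0.0210) + (1/5)(0.1960+0.0840) + (1/5)(0.3470+0.1960) + (1/5)(1.0000+0.3470)
  = 0.0042 + 0.0210 + 0.0560 + 0.1086 + 0.2694 = 0.4592
G = 1 − 0.4592 = 0.5408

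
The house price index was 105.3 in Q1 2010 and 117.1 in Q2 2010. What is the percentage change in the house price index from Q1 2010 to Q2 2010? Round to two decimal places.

11.21%

Change = (117.1 − 105.3) / 105.3 × 100
       = 11.8 / 105.3 × 100 = 11.2061%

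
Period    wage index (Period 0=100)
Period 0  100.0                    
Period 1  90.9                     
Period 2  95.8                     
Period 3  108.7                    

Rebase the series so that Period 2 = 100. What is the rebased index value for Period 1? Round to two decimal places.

94.89

Rebased(Period 1) = 90.9 / 95.8 × 100 = 94.8852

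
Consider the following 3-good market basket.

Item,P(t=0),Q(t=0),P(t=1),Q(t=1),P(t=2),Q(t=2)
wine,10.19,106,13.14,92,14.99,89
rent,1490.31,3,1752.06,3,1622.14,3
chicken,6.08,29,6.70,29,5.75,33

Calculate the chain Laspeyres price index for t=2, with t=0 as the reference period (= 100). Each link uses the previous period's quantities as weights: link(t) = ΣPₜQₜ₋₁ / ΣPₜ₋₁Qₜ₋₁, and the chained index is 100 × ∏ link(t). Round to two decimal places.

115.05

Link t=0→t=1:
ΣP(t=1)Q(t=0) = 13.14×106 + 1752.06×3 + 6.70×29 = 1392.84 + 5256.18 + 194.3 = 6843.32
ΣP(t=0)Q(t=0) = 10.19×106 + 1490.31×3 + 6.08×29 = 1080.14 + 4470.93 + 176.32 = 5727.39
link = 6843.32/5727.39 = 1.194841
Link t=1→t=2:
ΣP(t=2)Q(t=1) = 14.99×92 + 1622.14×3 + 5.75×29 = 1379.08 + 4866.42 + 166.75 = 6412.25
ΣP(t=1)Q(t=1) = 13.14×92 + 1752.06×3 + 6.70×29 = 1208.88 + 5256.18 + 194.3 = 6659.36
link = 6412.25/6659.36 = 0.962893
Chained index = 100 × 1.194841 × 0.962893 = 115.0504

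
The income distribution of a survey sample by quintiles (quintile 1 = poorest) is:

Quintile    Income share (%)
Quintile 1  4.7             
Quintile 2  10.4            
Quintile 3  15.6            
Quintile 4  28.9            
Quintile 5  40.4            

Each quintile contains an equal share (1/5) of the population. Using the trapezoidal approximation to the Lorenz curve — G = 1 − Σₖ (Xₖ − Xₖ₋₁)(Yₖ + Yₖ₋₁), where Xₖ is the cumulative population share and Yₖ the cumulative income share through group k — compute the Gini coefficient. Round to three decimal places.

0.360

Cumulative income shares Yₖ: 0.0470, 0.1510, 0.3070, 0.5960, 1.0000
Σ (Xₖ−Xₖ₋₁)(Yₖ+Yₖ₋₁) = (1/5)(0.0470+0.0000) + (1/5)(0.1510+0.0470) + (1/5)(0.3070+0.1510) + (1/5)(0.5960+0.3070) + (1/5)(1.0000+0.5960)
  = 0.0094 + 0.0396 + 0.0916 + 0.1806 + 0.3192 = 0.6404
G = 1 − 0.6404 = 0.3596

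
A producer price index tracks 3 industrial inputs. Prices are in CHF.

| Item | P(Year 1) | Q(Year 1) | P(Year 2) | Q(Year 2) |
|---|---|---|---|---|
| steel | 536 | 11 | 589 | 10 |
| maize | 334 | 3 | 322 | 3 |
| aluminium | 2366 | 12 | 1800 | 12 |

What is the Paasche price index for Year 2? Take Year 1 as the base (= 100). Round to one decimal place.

81.9

Paasche price index uses current-period quantities as weights.
ΣP(Year 2)·Q(Year 2) = 589×10 + 322×3 + 1800×12 = 5890 + 966 + 21600 = 28456
ΣP(Year 1)·Q(Year 2) = 536×10 + 334×3 + 2366×12 = 5360 + 1002 + 28392 = 34754
Index = 28456 / 34754 × 100 = 81.8783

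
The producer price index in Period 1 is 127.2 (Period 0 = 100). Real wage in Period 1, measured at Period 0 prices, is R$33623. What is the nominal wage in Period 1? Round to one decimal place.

Nominal = Real × (Index/100) = 33623 × (127.2/100)
        = 33623 × 1.272 = 42768.4560

42768.5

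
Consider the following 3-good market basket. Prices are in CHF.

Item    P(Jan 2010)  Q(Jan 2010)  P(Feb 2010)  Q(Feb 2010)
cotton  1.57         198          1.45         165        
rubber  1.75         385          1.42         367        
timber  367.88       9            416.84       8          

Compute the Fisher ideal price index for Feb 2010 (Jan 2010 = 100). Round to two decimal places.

Laspeyres component (base-period weights):
ΣP(Feb 2010)Q(Jan 2010) = 1.45×198 + 1.42×385 + 416.84×9 = 287.1 + 546.7 + 3751.56 = 4585.36
ΣP(Jan 2010)Q(Jan 2010) = 1.57×198 + 1.75×385 + 367.88×9 = 310.86 + 673.75 + 3310.92 = 4295.53
L = 4585.36 / 4295.53 × 100 = 106.7472
Paasche component (current-period weights):
ΣP(Feb 2010)Q(Feb 2010) = 1.45×165 + 1.42×367 + 416.84×8 = 239.25 + 521.14 + 3334.72 = 4095.11
ΣP(Jan 2010)Q(Feb 2010) = 1.57×165 + 1.75×367 + 367.88×8 = 259.05 + 642.25 + 2943.04 = 3844.34
P = 4095.11 / 3844.34 × 100 = 106.5231
Fisher = √(L × P) = √(106.7472 × 106.5231) = 106.6351

106.64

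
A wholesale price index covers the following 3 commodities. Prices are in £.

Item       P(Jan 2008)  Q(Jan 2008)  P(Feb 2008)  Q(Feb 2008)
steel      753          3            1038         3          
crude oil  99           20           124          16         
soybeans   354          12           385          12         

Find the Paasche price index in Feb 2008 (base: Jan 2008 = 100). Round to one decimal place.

Paasche price index uses current-period quantities as weights.
ΣP(Feb 2008)·Q(Feb 2008) = 1038×3 + 124×16 + 385×12 = 3114 + 1984 + 4620 = 9718
ΣP(Jan 2008)·Q(Feb 2008) = 753×3 + 99×16 + 354×12 = 2259 + 1584 + 4248 = 8091
Index = 9718 / 8091 × 100 = 120.1088

120.1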